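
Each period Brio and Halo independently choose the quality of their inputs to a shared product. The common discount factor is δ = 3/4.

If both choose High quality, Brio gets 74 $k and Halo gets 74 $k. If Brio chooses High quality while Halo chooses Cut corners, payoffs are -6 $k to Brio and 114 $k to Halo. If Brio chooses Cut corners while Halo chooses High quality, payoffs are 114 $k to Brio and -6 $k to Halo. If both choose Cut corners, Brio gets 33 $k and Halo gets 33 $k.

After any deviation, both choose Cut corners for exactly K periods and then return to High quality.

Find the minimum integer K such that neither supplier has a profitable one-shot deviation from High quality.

Need Σ_{k=1}^{K} δ^k ≥ (114−74)/(74−33) = 0.9756 at δ = 3/4.
At K = 1 the sum is 0.7500 < 0.9756; at K = 2 it is 1.3125 ≥ 0.9756.
So the minimum punishment length is K = 2.

2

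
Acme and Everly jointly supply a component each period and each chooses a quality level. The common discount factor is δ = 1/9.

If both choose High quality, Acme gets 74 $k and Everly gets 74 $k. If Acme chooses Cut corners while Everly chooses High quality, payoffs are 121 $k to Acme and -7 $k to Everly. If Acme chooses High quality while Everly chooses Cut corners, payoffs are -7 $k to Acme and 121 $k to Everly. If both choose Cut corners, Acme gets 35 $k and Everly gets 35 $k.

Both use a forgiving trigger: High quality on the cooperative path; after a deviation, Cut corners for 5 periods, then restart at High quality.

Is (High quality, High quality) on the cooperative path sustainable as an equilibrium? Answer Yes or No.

No

IC: δ+…+δ^5 ≥ (121−74)/(74−35) = 47/39.
At δ = 1/9: partial sum = 0.1250 < 1.2051. Cooperation not sustainable.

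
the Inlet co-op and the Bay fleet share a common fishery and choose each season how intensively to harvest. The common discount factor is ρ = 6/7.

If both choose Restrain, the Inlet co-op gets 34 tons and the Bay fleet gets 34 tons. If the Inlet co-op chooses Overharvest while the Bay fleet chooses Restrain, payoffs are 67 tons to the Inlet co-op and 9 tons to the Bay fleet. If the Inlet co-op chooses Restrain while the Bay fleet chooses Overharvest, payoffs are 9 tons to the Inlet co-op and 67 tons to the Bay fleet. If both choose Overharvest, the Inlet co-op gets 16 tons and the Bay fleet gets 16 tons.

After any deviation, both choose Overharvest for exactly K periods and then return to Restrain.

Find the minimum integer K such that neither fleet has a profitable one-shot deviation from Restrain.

No profitable deviation requires (34−16)(ρ+…+ρ^K) ≥ 67−34, i.e. ρ+…+ρ^K ≥ 11/6 ≈ 1.8333.
With ρ = 6/7, the partial sums are K=1: 0.8571, K=2: 1.5918, K=3: 2.2216.
K = 3 is the first length at which the sum reaches 1.8333.

3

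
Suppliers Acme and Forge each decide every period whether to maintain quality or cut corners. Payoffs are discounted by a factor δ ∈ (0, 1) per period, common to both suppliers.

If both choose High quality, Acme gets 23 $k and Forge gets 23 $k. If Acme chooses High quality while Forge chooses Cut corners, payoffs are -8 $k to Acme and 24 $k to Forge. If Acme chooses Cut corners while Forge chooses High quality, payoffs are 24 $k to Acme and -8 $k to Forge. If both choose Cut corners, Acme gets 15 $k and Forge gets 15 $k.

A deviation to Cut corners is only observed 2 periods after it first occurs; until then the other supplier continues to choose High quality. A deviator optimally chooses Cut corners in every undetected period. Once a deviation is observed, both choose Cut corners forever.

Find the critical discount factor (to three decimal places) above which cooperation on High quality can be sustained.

0.333

Deviating for the 2 undetected periods gains 24−23 = 1 per period over cooperation, then loses 23−15 = 8 per period forever once punishment starts.
Gain: 1(1 + δ + … + δ^1); loss: 8·δ^2/(1−δ).
No profitable deviation ⇔ 1(1−δ^2) ≤ 8·δ^2, i.e. δ^2 ≥ 1/(1+8) = 1/9.
Hence δ ≥ (1/9)^(1/2) ≈ 0.333.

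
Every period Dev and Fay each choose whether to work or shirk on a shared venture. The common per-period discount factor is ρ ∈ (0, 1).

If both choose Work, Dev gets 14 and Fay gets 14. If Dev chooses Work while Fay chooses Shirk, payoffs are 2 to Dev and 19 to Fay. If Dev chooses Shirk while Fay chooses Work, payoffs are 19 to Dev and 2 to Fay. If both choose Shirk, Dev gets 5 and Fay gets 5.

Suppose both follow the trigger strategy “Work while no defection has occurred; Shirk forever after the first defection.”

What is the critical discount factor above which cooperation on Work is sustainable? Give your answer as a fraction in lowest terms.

One-period gain from deviating is 19 − 14 = 5. The loss is 14 − 5 = 9 in every subsequent period, with present value 9·ρ/(1−ρ).
Deviation is unprofitable when 9·ρ/(1−ρ) ≥ 5, i.e. ρ/(1−ρ) ≥ 5/9.
Equivalently ρ ≥ 5/(5+9) = 5/14.

5/14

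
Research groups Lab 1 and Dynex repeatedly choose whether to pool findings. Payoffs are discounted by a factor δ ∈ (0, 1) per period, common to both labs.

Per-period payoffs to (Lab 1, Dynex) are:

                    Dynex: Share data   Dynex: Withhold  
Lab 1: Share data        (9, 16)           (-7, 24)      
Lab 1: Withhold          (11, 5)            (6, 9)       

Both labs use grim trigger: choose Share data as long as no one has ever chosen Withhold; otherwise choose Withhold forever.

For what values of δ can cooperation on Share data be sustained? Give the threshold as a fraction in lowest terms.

8/15

Lab 1: cooperation gives 9 each period; deviation gives 11 once then 6 forever.
  9/(1−δ) ≥ 11 + 6δ/(1−δ) ⇒ δ ≥ 2/5.
Dynex: cooperation gives 16 each period; deviation gives 24 once then 9 forever.
  δ ≥ 8/15.
Both must hold, so the binding constraint is Dynex's: δ ≥ 8/15.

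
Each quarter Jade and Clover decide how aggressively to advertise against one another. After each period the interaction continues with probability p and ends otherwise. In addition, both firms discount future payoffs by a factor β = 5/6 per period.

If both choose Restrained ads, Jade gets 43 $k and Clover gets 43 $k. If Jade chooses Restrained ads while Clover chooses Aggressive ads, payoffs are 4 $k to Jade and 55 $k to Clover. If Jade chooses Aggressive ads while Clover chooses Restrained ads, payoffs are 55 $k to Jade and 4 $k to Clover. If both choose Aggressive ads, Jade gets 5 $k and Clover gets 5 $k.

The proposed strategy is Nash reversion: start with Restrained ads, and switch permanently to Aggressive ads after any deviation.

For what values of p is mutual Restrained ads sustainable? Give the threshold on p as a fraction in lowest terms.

36/125

With continuation probability p and discount β, the effective per-period discount factor is βp.
Grim-trigger IC: βp ≥ (55−43)/(55−5) = 6/25.
So p ≥ (6/25)/(5/6) = 36/125.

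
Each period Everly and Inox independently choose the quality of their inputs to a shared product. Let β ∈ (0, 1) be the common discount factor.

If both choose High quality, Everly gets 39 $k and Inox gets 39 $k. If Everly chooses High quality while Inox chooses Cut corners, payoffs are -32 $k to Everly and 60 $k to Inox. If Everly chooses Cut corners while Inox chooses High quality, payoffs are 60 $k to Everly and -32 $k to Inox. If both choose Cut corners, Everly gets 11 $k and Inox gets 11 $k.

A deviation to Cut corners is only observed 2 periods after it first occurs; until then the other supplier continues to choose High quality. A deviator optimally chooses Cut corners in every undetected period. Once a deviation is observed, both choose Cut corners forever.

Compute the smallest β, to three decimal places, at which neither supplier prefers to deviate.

The best deviation is to choose Cut corners for all 2 undetected periods, earning 60 each, then 11 forever once detected.
Deviation value: 60(1−β^2)/(1−β) + 11β^2/(1−β); cooperation value: 39/(1−β).
IC: 39 ≥ 60(1−β^2) + 11β^2 = 60 − 49β^2.
So β^2 ≥ 21/49 = 3/7, giving β ≥ (3/7)^(1/2) ≈ 0.655.

0.655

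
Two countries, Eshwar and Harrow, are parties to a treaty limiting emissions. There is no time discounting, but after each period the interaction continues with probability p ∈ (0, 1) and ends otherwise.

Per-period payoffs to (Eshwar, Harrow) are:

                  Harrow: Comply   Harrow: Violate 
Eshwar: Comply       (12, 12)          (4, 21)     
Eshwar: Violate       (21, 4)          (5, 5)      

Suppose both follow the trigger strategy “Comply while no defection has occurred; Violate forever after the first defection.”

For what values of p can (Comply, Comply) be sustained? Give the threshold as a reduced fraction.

Expected cooperation value is 12 + p·12 + p²·12 + … = 12/(1−p); deviation gives 21 + p·5/(1−p).
12 ≥ 21(1−p) + 5p ⇒ 16p ≥ 9 ⇒ p ≥ 9/16.

9/16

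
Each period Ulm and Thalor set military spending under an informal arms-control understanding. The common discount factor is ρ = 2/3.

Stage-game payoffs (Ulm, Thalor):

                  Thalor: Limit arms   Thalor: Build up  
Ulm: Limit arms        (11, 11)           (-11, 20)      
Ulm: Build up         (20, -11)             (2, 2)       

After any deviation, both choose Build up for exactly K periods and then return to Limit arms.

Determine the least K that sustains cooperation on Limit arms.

IC: ρ(1−ρ^K)/(1−ρ) ≥ (20−11)/(11−2) = 1.
With ρ = 2/3: need 1 − ρ^K ≥ 1·(1−2/3)/(2/3), i.e. ρ^K ≤ 0.5000.
Since (2/3)^1 = 0.6667 and (2/3)^2 = 0.4444, the smallest such K is 2.

2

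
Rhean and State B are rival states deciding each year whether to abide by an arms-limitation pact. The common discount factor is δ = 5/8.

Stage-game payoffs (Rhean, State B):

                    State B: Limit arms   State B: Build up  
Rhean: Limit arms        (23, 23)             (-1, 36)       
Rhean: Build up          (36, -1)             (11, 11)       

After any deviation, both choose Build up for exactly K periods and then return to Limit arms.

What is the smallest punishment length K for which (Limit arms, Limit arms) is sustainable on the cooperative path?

3

IC: δ(1−δ^K)/(1−δ) ≥ (36−23)/(23−11) = 13/12.
With δ = 5/8: need 1 − δ^K ≥ 13/12·(1−5/8)/(5/8), i.e. δ^K ≤ 0.3500.
Since (5/8)^2 = 0.3906 and (5/8)^3 = 0.2441, the smallest such K is 3.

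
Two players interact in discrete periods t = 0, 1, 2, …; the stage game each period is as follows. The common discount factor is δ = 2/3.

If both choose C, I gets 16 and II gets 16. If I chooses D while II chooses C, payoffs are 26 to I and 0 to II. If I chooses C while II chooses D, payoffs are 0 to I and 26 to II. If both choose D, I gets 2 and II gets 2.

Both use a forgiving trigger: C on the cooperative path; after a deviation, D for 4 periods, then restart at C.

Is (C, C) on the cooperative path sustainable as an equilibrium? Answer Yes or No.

IC: δ+…+δ^4 ≥ (26−16)/(16−2) = 5/7.
At δ = 2/3: partial sum = 1.6049 ≥ 0.7143. Cooperation sustainable.

Yes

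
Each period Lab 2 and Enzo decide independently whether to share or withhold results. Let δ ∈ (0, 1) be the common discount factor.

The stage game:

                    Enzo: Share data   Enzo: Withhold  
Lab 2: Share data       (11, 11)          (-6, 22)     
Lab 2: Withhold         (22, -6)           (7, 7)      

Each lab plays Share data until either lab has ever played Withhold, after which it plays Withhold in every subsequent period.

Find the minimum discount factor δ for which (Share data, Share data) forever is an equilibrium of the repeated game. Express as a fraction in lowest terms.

11/15

One-period gain from deviating is 22 − 11 = 11. The loss is 11 − 7 = 4 in every subsequent period, with present value 4·δ/(1−δ).
Deviation is unprofitable when 4·δ/(1−δ) ≥ 11, i.e. δ/(1−δ) ≥ 11/4.
Equivalently δ ≥ 11/(11+4) = 11/15.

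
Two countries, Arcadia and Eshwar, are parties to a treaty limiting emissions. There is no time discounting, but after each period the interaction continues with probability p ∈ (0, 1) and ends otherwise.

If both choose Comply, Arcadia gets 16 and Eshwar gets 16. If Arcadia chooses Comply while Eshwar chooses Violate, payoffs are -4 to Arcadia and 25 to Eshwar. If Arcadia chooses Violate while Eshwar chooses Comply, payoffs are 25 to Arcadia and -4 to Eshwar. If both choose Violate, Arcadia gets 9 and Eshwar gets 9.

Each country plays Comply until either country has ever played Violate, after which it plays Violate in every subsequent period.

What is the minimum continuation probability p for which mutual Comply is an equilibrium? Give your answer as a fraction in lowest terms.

With no time discounting, the continuation probability p plays the role of the discount factor.
Grim-trigger IC: 16/(1−p) ≥ 25 + 9p/(1−p) ⇒ p ≥ (25−16)/(25−9) = 9/16.

9/16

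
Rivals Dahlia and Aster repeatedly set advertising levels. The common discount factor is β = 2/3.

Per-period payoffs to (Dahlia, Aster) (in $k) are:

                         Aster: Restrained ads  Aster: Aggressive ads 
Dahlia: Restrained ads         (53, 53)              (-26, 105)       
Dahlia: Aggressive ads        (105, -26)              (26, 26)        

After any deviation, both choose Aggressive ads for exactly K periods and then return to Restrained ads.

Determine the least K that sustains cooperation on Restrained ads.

9

No profitable deviation requires (53−26)(β+…+β^K) ≥ 105−53, i.e. β+…+β^K ≥ 52/27 ≈ 1.9259.
With β = 2/3, the partial sums are K=1: 0.6667, K=2: 1.1111, …, K=7: 1.8829, K=8: 1.9220, K=9: 1.9480.
K = 9 is the first length at which the sum reaches 1.9259.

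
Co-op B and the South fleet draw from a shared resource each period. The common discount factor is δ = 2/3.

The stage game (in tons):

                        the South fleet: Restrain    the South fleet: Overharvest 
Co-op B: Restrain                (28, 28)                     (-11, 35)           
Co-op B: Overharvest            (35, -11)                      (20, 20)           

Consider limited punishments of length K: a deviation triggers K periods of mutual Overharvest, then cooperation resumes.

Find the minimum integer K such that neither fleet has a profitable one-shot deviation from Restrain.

2

Need Σ_{k=1}^{K} δ^k ≥ (35−28)/(28−20) = 0.8750 at δ = 2/3.
At K = 1 the sum is 0.6667 < 0.8750; at K = 2 it is 1.1111 ≥ 0.8750.
So the minimum punishment length is K = 2.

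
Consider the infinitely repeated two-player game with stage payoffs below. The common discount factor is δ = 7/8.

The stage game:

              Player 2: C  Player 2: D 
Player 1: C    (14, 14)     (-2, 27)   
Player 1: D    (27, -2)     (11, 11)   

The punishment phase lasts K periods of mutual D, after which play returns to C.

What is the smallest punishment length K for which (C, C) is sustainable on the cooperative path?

8

IC: δ(1−δ^K)/(1−δ) ≥ (27−14)/(14−11) = 13/3.
With δ = 7/8: need 1 − δ^K ≥ 13/3·(1−7/8)/(7/8), i.e. δ^K ≤ 0.3810.
Since (7/8)^7 = 0.3927 and (7/8)^8 = 0.3436, the smallest such K is 8.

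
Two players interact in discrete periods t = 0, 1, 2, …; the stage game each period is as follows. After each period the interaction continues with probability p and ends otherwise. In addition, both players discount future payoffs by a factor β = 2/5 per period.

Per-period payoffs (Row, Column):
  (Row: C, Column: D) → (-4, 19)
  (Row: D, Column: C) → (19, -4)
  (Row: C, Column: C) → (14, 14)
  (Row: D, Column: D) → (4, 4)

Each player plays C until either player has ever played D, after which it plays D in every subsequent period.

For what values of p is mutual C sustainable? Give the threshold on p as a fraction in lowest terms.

With continuation probability p and discount β, the effective per-period discount factor is βp.
Grim-trigger IC: βp ≥ (19−14)/(19−4) = 1/3.
So p ≥ (1/3)/(2/5) = 5/6.

5/6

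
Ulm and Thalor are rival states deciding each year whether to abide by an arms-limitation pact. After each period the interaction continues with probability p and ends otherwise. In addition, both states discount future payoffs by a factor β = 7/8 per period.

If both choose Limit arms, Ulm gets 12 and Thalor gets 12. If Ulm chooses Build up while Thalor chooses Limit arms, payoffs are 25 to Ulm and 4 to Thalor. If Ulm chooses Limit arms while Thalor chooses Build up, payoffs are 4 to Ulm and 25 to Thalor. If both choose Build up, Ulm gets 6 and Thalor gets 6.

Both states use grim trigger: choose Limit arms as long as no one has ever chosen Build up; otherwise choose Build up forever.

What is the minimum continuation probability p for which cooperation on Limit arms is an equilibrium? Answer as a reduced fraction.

With continuation probability p and discount β, the effective per-period discount factor is βp.
Grim-trigger IC: βp ≥ (25−12)/(25−6) = 13/19.
So p ≥ (13/19)/(7/8) = 104/133.

104/133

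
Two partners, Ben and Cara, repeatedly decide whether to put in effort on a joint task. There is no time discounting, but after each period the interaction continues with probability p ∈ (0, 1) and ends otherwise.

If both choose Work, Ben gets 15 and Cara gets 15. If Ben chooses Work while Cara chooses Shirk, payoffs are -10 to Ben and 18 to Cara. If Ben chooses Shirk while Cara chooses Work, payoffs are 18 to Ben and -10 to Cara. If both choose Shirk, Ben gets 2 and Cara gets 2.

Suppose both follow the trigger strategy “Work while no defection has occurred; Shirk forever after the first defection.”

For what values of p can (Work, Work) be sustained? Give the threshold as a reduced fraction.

3/16

Expected cooperation value is 15 + p·15 + p²·15 + … = 15/(1−p); deviation gives 18 + p·2/(1−p).
15 ≥ 18(1−p) + 2p ⇒ 16p ≥ 3 ⇒ p ≥ 3/16.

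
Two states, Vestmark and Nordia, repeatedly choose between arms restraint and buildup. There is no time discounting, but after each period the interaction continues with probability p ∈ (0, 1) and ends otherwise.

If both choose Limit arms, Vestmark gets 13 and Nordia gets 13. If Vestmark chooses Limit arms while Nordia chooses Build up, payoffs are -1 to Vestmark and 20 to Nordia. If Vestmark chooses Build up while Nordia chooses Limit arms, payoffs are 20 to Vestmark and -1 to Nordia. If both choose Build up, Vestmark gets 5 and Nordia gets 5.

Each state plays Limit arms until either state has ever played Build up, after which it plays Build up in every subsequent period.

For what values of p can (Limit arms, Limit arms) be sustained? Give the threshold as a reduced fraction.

Expected cooperation value is 13 + p·13 + p²·13 + … = 13/(1−p); deviation gives 20 + p·5/(1−p).
13 ≥ 20(1−p) + 5p ⇒ 15p ≥ 7 ⇒ p ≥ 7/15.

7/15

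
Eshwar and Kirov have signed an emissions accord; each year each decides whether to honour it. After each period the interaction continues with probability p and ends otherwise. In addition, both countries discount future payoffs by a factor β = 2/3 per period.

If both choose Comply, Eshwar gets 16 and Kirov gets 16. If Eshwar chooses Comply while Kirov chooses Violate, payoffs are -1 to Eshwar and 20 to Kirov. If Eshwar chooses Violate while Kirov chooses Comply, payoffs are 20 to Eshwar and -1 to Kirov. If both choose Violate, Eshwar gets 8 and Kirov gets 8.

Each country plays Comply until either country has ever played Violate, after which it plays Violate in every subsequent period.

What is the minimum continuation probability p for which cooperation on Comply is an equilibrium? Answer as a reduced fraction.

With continuation probability p and discount β, the effective per-period discount factor is βp.
Grim-trigger IC: βp ≥ (20−16)/(20−8) = 1/3.
So p ≥ (1/3)/(2/3) = 1/2.

1/2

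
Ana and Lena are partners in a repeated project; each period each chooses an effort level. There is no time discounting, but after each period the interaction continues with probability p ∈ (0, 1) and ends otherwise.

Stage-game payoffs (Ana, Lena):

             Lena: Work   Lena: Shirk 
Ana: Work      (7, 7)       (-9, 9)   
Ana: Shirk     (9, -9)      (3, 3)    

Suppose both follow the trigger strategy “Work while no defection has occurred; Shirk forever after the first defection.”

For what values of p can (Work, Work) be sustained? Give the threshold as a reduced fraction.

1/3

Expected cooperation value is 7 + p·7 + p²·7 + … = 7/(1−p); deviation gives 9 + p·3/(1−p).
7 ≥ 9(1−p) + 3p ⇒ 6p ≥ 2 ⇒ p ≥ 2/6 = 1/3.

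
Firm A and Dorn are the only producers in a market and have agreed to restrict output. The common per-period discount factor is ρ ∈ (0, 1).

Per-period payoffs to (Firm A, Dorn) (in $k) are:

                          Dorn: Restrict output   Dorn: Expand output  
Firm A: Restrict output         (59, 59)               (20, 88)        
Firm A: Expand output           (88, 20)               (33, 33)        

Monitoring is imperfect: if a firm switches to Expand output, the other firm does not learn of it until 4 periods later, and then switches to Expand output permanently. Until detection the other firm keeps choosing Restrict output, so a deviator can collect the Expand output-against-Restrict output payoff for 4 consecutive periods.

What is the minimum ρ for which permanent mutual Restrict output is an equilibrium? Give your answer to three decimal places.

A deviator earns 88 for 4 periods, then 33 forever; cooperating earns 59 forever. Multiplying the IC by (1−ρ):
59 ≥ 88(1−ρ^4) + 33ρ^4, so 55·ρ^4 ≥ 29 and ρ^4 ≥ 29/55.
ρ ≥ (29/55)^(1/4) ≈ 0.852.

0.852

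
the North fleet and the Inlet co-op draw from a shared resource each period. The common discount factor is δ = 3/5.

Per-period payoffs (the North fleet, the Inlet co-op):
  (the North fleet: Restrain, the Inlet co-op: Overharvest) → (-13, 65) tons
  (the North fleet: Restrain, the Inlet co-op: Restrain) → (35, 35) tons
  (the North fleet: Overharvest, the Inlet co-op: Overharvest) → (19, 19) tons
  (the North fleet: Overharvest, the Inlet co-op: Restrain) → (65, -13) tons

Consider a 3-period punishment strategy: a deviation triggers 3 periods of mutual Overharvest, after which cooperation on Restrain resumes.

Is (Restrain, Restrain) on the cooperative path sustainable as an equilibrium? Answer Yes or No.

No

A one-shot deviation gives 65 now, then 19 for 3 periods, then back to 35.
Gain from deviating: (65−35) today; loss: (35−19) in each of the next 3 periods.
No-deviation condition: (35−19)(δ+…+δ^3) ≥ 65−35, i.e. δ+…+δ^3 ≥ 15/8.
At δ = 3/5: δ+…+δ^3 = 1.1760 < 1.8750.
So cooperation is not sustainable.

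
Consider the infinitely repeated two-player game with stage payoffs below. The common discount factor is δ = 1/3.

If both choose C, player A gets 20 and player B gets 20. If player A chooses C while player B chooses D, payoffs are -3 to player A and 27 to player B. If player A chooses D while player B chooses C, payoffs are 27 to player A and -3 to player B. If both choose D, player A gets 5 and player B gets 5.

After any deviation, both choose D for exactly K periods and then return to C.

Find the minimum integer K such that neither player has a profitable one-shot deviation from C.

Need Σ_{k=1}^{K} δ^k ≥ (27−20)/(20−5) = 0.4667 at δ = 1/3.
At K = 2 the sum is 0.4444 < 0.4667; at K = 3 it is 0.4815 ≥ 0.4667.
So the minimum punishment length is K = 3.

3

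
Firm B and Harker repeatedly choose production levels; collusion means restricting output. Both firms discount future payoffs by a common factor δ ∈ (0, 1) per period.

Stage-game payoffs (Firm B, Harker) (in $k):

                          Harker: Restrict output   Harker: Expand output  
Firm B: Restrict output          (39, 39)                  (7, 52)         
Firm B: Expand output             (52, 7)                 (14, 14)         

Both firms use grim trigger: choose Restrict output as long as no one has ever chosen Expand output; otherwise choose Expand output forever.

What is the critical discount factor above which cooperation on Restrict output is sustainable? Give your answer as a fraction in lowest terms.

One-period gain from deviating is 52 − 39 = 13. The loss is 39 − 14 = 25 in every subsequent period, with present value 25·δ/(1−δ).
Deviation is unprofitable when 25·δ/(1−δ) ≥ 13, i.e. δ/(1−δ) ≥ 13/25.
Equivalently δ ≥ 13/(13+25) = 13/38.

13/38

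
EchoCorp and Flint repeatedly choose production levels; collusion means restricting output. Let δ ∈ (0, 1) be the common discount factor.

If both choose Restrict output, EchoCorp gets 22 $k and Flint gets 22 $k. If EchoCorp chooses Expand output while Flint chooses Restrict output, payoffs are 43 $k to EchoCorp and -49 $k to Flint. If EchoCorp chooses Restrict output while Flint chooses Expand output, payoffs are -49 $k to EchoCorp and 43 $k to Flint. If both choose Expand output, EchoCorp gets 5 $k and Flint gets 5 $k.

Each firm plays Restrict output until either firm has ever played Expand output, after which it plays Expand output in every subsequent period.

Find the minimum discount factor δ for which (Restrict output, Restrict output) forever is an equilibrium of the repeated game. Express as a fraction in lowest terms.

21/38

One-period gain from deviating is 43 − 22 = 21. The loss is 22 − 5 = 17 in every subsequent period, with present value 17·δ/(1−δ).
Deviation is unprofitable when 17·δ/(1−δ) ≥ 21, i.e. δ/(1−δ) ≥ 21/17.
Equivalently δ ≥ 21/(21+17) = 21/38.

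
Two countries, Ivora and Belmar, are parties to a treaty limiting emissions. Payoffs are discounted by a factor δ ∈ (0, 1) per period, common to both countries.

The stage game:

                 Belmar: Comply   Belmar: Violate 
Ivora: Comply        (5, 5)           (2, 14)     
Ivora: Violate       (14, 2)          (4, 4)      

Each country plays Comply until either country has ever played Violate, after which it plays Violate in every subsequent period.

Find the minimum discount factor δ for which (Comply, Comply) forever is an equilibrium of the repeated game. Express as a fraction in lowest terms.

9/10

Cooperation forever yields 5 each period: 5/(1−δ).
Deviating yields 14 once, then 4 forever: 14 + 4δ/(1−δ).
No profitable deviation requires 5/(1−δ) ≥ 14 + 4δ/(1−δ).
Multiplying by (1−δ): 5 ≥ 14(1−δ) + 4δ = 14 − 10δ.
So 10δ ≥ 9, i.e. δ ≥ 9/10.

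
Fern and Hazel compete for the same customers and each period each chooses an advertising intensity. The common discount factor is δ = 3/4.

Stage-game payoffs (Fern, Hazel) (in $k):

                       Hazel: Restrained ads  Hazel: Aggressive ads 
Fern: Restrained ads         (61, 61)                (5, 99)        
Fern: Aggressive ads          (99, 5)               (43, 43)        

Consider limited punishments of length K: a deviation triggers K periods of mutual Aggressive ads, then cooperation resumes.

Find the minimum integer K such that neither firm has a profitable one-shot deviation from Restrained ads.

No profitable deviation requires (61−43)(δ+…+δ^K) ≥ 99−61, i.e. δ+…+δ^K ≥ 19/9 ≈ 2.1111.
With δ = 3/4, the partial sums are K=1: 0.7500, K=2: 1.3125, K=3: 1.7344, K=4: 2.0508, K=5: 2.2881.
K = 5 is the first length at which the sum reaches 2.1111.

5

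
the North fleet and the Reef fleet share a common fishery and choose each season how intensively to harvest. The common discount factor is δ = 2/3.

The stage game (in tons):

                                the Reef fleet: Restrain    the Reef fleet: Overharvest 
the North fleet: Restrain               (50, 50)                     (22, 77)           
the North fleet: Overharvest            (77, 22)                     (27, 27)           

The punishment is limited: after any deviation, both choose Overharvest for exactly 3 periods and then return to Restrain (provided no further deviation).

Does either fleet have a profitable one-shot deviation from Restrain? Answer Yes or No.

No

IC: δ+…+δ^3 ≥ (77−50)/(50−27) = 27/23.
At δ = 2/3: partial sum = 1.4074 ≥ 1.1739. Cooperation sustainable.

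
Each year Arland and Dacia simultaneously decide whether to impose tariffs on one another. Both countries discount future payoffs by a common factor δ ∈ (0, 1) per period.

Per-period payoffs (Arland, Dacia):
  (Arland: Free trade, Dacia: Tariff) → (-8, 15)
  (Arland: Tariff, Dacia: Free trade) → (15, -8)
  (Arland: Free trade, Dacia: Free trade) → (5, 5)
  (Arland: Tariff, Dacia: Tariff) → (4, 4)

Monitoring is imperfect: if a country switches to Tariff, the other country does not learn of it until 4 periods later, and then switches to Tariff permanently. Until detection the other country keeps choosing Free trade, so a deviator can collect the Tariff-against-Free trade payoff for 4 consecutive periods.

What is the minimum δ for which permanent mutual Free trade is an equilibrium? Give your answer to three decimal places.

Deviating for the 4 undetected periods gains 15−5 = 10 per period over cooperation, then loses 5−4 = 1 per period forever once punishment starts.
Gain: 10(1 + δ + … + δ^3); loss: 1·δ^4/(1−δ).
No profitable deviation ⇔ 10(1−δ^4) ≤ 1·δ^4, i.e. δ^4 ≥ 10/(10+1) = 10/11.
Hence δ ≥ (10/11)^(1/4) ≈ 0.976.

0.976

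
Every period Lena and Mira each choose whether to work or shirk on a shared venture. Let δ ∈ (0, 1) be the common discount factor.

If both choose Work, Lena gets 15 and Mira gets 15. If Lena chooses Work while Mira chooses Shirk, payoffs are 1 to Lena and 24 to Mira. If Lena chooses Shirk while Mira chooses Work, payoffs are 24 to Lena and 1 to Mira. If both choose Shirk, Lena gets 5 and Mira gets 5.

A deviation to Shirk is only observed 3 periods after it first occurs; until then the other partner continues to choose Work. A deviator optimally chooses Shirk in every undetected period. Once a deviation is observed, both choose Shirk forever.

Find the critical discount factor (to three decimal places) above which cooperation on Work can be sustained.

0.780

The best deviation is to choose Shirk for all 3 undetected periods, earning 24 each, then 5 forever once detected.
Deviation value: 24(1−δ^3)/(1−δ) + 5δ^3/(1−δ); cooperation value: 15/(1−δ).
IC: 15 ≥ 24(1−δ^3) + 5δ^3 = 24 − 19δ^3.
So δ^3 ≥ 9/19, giving δ ≥ (9/19)^(1/3) ≈ 0.780.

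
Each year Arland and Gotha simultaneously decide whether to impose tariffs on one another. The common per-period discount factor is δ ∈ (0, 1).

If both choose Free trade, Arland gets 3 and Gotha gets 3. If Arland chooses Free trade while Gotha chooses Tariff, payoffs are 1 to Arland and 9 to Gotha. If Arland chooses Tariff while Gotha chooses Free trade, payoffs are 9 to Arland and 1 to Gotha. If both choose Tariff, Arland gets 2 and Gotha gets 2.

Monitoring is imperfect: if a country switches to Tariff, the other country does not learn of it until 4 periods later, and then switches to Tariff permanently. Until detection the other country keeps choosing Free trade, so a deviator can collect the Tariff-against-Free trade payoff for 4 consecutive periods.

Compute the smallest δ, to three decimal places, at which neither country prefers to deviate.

The best deviation is to choose Tariff for all 4 undetected periods, earning 9 each, then 2 forever once detected.
Deviation value: 9(1−δ^4)/(1−δ) + 2δ^4/(1−δ); cooperation value: 3/(1−δ).
IC: 3 ≥ 9(1−δ^4) + 2δ^4 = 9 − 7δ^4.
So δ^4 ≥ 6/7, giving δ ≥ (6/7)^(1/4) ≈ 0.962.

0.962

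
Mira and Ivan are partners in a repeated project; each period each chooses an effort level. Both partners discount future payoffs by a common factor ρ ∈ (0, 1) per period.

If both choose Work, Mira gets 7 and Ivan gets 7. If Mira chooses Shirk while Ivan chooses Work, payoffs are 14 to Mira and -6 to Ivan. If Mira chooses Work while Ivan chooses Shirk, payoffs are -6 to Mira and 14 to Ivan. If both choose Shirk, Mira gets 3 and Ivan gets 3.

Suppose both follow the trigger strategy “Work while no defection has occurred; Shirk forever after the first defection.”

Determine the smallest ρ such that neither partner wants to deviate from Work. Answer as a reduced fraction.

One-period gain from deviating is 14 − 7 = 7. The loss is 7 − 3 = 4 in every subsequent period, with present value 4·ρ/(1−ρ).
Deviation is unprofitable when 4·ρ/(1−ρ) ≥ 7, i.e. ρ/(1−ρ) ≥ 7/4.
Equivalently ρ ≥ 7/(7+4) = 7/11.

7/11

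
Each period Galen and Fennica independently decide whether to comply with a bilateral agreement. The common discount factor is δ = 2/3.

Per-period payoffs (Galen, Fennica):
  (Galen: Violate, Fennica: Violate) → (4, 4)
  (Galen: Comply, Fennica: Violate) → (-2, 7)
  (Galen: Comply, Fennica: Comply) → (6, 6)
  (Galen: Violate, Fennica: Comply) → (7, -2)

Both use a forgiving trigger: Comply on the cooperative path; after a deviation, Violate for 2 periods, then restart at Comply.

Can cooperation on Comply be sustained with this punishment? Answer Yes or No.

Comparing payoff streams over the 3 periods until play realigns: cooperate → 6(1+δ+…+δ^2); deviate → 7 + 4(δ+…+δ^2).
Cooperation is sustained iff (6−4)(δ+…+δ^2) ≥ 7−6.
δ+…+δ^2 = 2/3·(1−(2/3)^2)/(1−2/3) = 1.1111, and (7−6)/(6−4) = 0.5000.
1.1111 ≥ 0.5000, so cooperation is sustainable.

Yes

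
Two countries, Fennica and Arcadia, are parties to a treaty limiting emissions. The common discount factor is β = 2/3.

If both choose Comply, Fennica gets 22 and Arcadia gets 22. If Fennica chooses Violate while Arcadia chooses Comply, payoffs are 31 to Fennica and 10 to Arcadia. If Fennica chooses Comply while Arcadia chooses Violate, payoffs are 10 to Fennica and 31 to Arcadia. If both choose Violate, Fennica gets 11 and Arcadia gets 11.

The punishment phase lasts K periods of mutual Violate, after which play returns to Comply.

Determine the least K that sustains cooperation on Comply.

2

IC: β(1−β^K)/(1−β) ≥ (31−22)/(22−11) = 9/11.
With β = 2/3: need 1 − β^K ≥ 9/11·(1−2/3)/(2/3), i.e. β^K ≤ 0.5909.
Since (2/3)^1 = 0.6667 and (2/3)^2 = 0.4444, the smallest such K is 2.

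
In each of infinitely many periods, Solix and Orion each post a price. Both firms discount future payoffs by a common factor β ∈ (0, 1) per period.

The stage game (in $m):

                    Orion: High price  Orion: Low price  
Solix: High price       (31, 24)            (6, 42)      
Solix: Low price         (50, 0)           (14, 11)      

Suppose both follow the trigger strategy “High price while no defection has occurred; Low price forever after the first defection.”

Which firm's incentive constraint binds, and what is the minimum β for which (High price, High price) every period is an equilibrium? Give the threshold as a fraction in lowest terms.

Orion; β ≥ 18/31

Solix's threshold: (50−31)/(50−14) = 19/36.
Orion's threshold: (42−24)/(42−11) = 18/31.
19/36 < 18/31, so Orion binds and β* = 18/31.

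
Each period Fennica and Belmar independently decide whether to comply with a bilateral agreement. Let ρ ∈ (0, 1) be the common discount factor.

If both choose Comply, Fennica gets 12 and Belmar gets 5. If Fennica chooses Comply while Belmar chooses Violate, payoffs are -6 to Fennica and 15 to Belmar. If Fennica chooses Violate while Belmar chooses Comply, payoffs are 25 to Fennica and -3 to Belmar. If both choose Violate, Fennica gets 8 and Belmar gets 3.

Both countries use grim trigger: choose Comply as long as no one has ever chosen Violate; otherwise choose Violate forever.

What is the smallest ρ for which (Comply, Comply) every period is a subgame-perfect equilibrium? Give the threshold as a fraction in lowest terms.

Fennica: cooperation gives 12 each period; deviation gives 25 once then 8 forever.
  12/(1−ρ) ≥ 25 + 8ρ/(1−ρ) ⇒ ρ ≥ 13/17.
Belmar: cooperation gives 5 each period; deviation gives 15 once then 3 forever.
  ρ ≥ 10/12 = 5/6.
Both must hold, so the binding constraint is Belmar's: ρ ≥ 5/6.

5/6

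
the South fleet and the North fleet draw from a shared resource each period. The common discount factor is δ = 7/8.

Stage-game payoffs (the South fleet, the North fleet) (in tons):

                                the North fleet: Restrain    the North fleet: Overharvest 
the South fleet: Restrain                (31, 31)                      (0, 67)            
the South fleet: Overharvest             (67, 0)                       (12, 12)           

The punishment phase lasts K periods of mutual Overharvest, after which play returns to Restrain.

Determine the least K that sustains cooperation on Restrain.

No profitable deviation requires (31−12)(δ+…+δ^K) ≥ 67−31, i.e. δ+…+δ^K ≥ 36/19 ≈ 1.8947.
With δ = 7/8, the partial sums are K=1: 0.8750, K=2: 1.6406, K=3: 2.3105.
K = 3 is the first length at which the sum reaches 1.8947.

3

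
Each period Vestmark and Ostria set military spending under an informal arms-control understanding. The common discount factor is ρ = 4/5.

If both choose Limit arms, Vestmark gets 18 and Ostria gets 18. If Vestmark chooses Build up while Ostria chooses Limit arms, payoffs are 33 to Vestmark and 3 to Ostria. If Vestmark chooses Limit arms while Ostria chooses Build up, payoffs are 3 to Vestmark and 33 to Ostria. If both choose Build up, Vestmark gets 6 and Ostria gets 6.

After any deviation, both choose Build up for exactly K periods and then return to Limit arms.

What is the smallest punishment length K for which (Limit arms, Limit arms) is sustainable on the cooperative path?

2

Need Σ_{k=1}^{K} ρ^k ≥ (33−18)/(18−6) = 1.2500 at ρ = 4/5.
At K = 1 the sum is 0.8000 < 1.2500; at K = 2 it is 1.4400 ≥ 1.2500.
So the minimum punishment length is K = 2.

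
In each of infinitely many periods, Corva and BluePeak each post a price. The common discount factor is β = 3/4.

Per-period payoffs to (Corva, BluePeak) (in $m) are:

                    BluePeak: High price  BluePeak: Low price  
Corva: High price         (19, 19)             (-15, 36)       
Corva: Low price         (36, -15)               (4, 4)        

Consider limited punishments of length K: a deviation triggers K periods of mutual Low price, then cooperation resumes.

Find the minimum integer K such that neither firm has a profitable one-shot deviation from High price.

IC: β(1−β^K)/(1−β) ≥ (36−19)/(19−4) = 17/15.
With β = 3/4: need 1 − β^K ≥ 17/15·(1−3/4)/(3/4), i.e. β^K ≤ 0.6222.
Since (3/4)^1 = 0.7500 and (3/4)^2 = 0.5625, the smallest such K is 2.

2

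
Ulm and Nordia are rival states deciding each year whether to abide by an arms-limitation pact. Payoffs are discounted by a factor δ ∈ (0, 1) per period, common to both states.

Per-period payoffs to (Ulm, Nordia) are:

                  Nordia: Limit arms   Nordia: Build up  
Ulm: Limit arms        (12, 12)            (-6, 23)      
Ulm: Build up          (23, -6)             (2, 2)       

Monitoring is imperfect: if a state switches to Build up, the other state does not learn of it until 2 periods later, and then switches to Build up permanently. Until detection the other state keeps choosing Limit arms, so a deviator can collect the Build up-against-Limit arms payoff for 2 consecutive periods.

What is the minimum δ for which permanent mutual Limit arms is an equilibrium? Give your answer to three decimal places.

A deviator earns 23 for 2 periods, then 2 forever; cooperating earns 12 forever. Multiplying the IC by (1−δ):
12 ≥ 23(1−δ^2) + 2δ^2, so 21·δ^2 ≥ 11 and δ^2 ≥ 11/21.
δ ≥ (11/21)^(1/2) ≈ 0.724.

0.724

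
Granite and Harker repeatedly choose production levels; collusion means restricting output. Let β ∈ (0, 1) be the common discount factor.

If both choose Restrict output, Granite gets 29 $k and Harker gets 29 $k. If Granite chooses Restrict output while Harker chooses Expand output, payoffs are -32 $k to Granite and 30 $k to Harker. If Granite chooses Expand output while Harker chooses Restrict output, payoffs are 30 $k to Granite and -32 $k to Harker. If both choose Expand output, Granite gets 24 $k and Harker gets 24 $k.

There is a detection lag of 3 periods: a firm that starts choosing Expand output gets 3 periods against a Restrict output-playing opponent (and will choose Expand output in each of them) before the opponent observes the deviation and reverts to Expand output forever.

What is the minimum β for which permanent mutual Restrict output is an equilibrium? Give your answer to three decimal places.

0.550

Deviating for the 3 undetected periods gains 30−29 = 1 per period over cooperation, then loses 29−24 = 5 per period forever once punishment starts.
Gain: 1(1 + β + … + β^2); loss: 5·β^3/(1−β).
No profitable deviation ⇔ 1(1−β^3) ≤ 5·β^3, i.e. β^3 ≥ 1/(1+5) = 1/6.
Hence β ≥ (1/6)^(1/3) ≈ 0.550.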